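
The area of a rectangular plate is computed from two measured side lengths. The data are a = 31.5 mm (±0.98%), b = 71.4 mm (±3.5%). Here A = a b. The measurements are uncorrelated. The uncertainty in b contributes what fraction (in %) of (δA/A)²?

92.7%

(δA/A)² = (1·δa/a)² + (1·δb/b)²
  a term: (1×0.00980)² = 9.6e-05
  b term: (1×0.0350)² = 0.00123
Total = 0.00132. Share from b = 0.00123/0.00132 = 0.927.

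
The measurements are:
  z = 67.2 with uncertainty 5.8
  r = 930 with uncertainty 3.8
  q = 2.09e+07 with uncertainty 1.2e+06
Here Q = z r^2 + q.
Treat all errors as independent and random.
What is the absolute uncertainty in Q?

Let p = z·r^2 = 5.81e+07. δp/p = √((1·δz/z)² + (2·δr/r)²) = √(0.00745 + 6.68e-05) = 0.0867, so δp = 5.04e+06.
Q = p + q: δQ = √(δp² + δq²) = √(2.54e+13 + 1.44e+12) = 5.18e+06

5.18e+06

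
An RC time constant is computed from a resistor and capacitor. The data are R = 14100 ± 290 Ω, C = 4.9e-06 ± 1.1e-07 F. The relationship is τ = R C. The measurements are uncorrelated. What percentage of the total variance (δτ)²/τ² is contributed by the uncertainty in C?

(δτ/τ)² = (1·δR/R)² + (1·δC/C)²
  R term: (1×0.0206)² = 0.000423
  C term: (1×0.0224)² = 0.000504
Total = 0.000927. Share from C = 0.000504/0.000927 = 0.544.

54.4%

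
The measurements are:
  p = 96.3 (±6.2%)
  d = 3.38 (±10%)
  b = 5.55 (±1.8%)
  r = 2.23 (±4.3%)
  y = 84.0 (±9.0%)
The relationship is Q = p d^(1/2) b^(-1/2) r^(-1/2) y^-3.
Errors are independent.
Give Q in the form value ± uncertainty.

(8.49 ± 2.40) × 10^-5

Products/powers → add relative errors in quadrature, weighted by exponent:
  (1·δp/p)² = (1×0.0620)² = 0.00384;  (½·δd/d)² = (0.5×0.100)² = 0.00250;  (−½·δb/b)² = (-0.5×0.0180)² = 8.1e-05;  (−½·δr/r)² = (-0.5×0.0430)² = 0.000462;  (-3·δy/y)² = (-3×0.0900)² = 0.0729
δQ/Q = √(0.0798) = 0.282
Q = 8.49e-05, so δQ = 0.282 × 8.49e-05 = 2.4e-05.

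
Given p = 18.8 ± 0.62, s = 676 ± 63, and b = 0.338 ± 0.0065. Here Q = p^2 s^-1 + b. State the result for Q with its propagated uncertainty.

0.861 ± 0.0600

Let w = p^2·s^-1 = 0.523. δw/w = √((2·δp/p)² + (-1·δs/s)²) = √(0.00435 + 0.00869) = 0.114, so δw = 0.0597.
Q = w + b: δQ = √(δw² + δb²) = √(0.00356 + 4.22e-05) = 0.0600
Q = 0.861.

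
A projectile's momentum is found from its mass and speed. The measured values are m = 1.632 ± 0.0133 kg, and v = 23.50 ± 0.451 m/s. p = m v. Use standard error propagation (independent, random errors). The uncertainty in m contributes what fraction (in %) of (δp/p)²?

15.3%

(δp/p)² = (1·δm/m)² + (1·δv/v)²
  m term: (1×0.00815)² = 6.64e-05
  v term: (1×0.0192)² = 0.000368
Total = 0.000435. Share from m = 6.64e-05/0.000435 = 0.153.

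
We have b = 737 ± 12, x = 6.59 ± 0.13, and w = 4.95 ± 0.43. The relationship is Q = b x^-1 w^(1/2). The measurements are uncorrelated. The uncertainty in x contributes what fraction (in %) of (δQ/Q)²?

15.3%

(δQ/Q)² = (1·δb/b)² + (-1·δx/x)² + (½·δw/w)²
  b term: (1×0.0163)² = 0.000265
  x term: (-1×0.0197)² = 0.000389
  w term: (0.5×0.0869)² = 0.00189
Total = 0.00254. Share from x = 0.000389/0.00254 = 0.153.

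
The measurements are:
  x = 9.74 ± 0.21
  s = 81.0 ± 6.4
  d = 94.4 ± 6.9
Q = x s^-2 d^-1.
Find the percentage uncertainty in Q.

For a monomial Q ∝ x, s^-2, d^-1, fractional errors add in quadrature:
  (1·δx/x)² = (1×0.0216)² = 0.000465;  (-2·δs/s)² = (-2×0.0790)² = 0.0250;  (-1·δd/d)² = (-1×0.0731)² = 0.00534
δQ/Q = √(0.0308) = 0.175

17.5%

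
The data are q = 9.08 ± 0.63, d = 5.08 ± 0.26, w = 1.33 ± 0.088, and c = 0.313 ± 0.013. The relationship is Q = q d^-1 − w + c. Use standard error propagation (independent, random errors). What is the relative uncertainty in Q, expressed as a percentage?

Let p = q·d^-1 = 1.79. δp/p = √((1·δq/q)² + (-1·δd/d)²) = √(0.00481 + 0.00262) = 0.0862, so δp = 0.154.
Q = p − w + c: δQ = √(δp² + δw² + δc²) = √(0.0237 + 0.00774 + 0.000169) = 0.178
Q = 0.770, so δQ/Q = 0.178/0.770 = 0.231.

23.1%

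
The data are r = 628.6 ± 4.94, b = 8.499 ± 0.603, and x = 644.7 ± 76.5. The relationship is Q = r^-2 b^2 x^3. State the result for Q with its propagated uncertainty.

For a monomial Q ∝ r^-2, b^2, x^3, fractional errors add in quadrature:
  (-2·δr/r)² = (-2×0.00786)² = 0.000247;  (2·δb/b)² = (2×0.0709)² = 0.0201;  (3·δx/x)² = (3×0.119)² = 0.127
δQ/Q = √(0.147) = 0.384
Q = 48980, so δQ = 0.384 × 48980 = 18800.

48980 ± 18800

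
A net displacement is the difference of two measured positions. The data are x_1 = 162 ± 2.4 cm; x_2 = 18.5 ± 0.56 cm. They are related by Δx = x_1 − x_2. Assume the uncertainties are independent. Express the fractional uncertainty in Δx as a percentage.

1.72%

Each term contributes (cᵢ δxᵢ)² to (δΔx)²:
  (δx_1)² = 5.76;  (δx_2)² = 0.314
δΔx = √(6.07) = 2.46 cm
Δx = 144 cm, so δΔx/Δx = 2.46/144 = 0.0172.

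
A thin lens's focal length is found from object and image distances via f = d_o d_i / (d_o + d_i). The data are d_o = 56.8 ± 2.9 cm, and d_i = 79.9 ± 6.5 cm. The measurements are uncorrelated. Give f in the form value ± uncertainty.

∂f/∂d_o = (d_i/(d_o+d_i))² = 0.342;  ∂f/∂d_i = (d_o/(d_o+d_i))² = 0.173
δf = √((∂f/∂d_o · δd_o)² + (∂f/∂d_i · δd_i)²) = √(0.982 + 1.26) = 1.50 cm
f = 33.2 cm.

33.2 ± 1.50 cm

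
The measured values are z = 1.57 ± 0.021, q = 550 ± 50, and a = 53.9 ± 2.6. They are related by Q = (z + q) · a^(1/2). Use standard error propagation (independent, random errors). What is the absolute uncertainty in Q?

380

Let u = z + q = 552. δu = √(δz² + δq²) = √(0.000441 + 2500) = 50.0, so δu/u = 0.0907.
Q is then a monomial in u, a:
δQ/Q = √((δu/u)² + (½·δa/a)²) = √(0.00822 + 0.000582) = 0.0938
Q = 4050, so δQ = 0.0938 × 4050 = 380.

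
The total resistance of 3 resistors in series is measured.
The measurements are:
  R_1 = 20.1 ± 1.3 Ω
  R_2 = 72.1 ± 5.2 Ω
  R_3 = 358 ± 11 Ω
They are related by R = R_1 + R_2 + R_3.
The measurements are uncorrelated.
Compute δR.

Each term contributes (cᵢ δxᵢ)² to (δR)²:
  (δR_1)² = 1.69;  (δR_2)² = 27.0;  (δR_3)² = 121
δR = √(150) = 12.2 Ω

12.2 Ω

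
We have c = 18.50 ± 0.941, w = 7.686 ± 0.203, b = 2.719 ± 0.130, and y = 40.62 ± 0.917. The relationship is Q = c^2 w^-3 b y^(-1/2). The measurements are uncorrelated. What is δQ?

0.0444

Each factor contributes (exponent × relative error)² to (δQ/Q)²:
  (2·δc/c)² = (2×0.0509)² = 0.0103;  (-3·δw/w)² = (-3×0.0264)² = 0.00628;  (1·δb/b)² = (1×0.0478)² = 0.00229;  (−½·δy/y)² = (-0.5×0.0226)² = 0.000127
δQ/Q = √(0.0190) = 0.138
Q = 0.3216, so δQ = 0.138 × 0.3216 = 0.0444.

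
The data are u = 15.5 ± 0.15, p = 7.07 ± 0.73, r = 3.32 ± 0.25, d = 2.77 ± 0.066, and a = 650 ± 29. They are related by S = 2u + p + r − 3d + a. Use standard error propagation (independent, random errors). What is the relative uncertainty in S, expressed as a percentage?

4.25%

S is a linear combination, so absolute uncertainties add in quadrature:
  (2·δu)² = 0.0900;  (δp)² = 0.533;  (δr)² = 0.0625;  (3·δd)² = 0.0392;  (δa)² = 841
δS = √(842) = 29.0
S = 683, so δS/S = 29.0/683 = 0.0425.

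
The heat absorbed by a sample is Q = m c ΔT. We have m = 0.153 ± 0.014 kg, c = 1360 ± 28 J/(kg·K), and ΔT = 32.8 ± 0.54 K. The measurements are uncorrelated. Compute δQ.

650 J

For a monomial Q ∝ m, c, ΔT, fractional errors add in quadrature:
  (1·δm/m)² = (1×0.0915)² = 0.00837;  (1·δc/c)² = (1×0.0206)² = 0.000424;  (1·δΔT/ΔT)² = (1×0.0165)² = 0.000271
δQ/Q = √(0.00907) = 0.0952
Q = 6830 J, so δQ = 0.0952 × 6830 = 650 J.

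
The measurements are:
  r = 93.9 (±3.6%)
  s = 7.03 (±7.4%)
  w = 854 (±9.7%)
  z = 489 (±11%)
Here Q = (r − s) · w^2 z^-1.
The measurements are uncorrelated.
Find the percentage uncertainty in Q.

Let u = r − s = 86.9. δu = √(δr² + δs²) = √(11.4 + 0.271) = 3.42, so δu/u = 0.0394.
Q is then a monomial in u, w, z:
δQ/Q = √((δu/u)² + (2·δw/w)² + (-1·δz/z)²) = √(0.00155 + 0.0376 + 0.0121) = 0.226

22.6%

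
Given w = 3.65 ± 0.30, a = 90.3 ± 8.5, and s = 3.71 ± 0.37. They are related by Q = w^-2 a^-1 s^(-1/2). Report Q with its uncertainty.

(4.32 ± 0.845) × 10^-4

Relative error in a monomial: (δQ/Q)² = Σ (nᵢ · δxᵢ/xᵢ)².
  (-2·δw/w)² = (-2×0.0822)² = 0.0270;  (-1·δa/a)² = (-1×0.0941)² = 0.00886;  (−½·δs/s)² = (-0.5×0.0997)² = 0.00249
δQ/Q = √(0.0384) = 0.196
Q = 0.000432, so δQ = 0.196 × 0.000432 = 8.45e-05.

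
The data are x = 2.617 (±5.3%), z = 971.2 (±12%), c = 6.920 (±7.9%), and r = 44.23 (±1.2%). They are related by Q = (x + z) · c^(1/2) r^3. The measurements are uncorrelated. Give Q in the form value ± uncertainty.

Let u = x + z = 973.8. δu = √(δx² + δz²) = √(0.0192 + 13600) = 117, so δu/u = 0.120.
Q is then a monomial in u, c, r:
δQ/Q = √((δu/u)² + (½·δc/c)² + (3·δr/r)²) = √(0.0143 + 0.00156 + 0.00130) = 0.131
Q = 2.217e+08, so δQ = 0.131 × 2.217e+08 = 2.91e+07.

(2.217 ± 0.291) × 10^8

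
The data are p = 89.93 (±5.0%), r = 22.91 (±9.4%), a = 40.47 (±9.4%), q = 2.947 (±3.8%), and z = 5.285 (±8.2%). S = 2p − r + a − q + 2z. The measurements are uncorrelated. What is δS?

Absolute uncertainties add in quadrature for a linear combination:
  (2·δp)² = 80.9;  (δr)² = 4.64;  (δa)² = 14.5;  (δq)² = 0.0125;  (2·δz)² = 0.751
δS = √(101) = 10.0

10.0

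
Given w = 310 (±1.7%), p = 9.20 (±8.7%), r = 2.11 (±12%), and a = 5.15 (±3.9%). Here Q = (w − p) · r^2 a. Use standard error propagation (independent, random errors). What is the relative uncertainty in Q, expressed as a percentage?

24.4%

Let u = w − p = 301. δu = √(δw² + δp²) = √(27.8 + 0.641) = 5.33, so δu/u = 0.0177.
Q is then a monomial in u, r, a:
δQ/Q = √((δu/u)² + (2·δr/r)² + (1·δa/a)²) = √(0.000314 + 0.0576 + 0.00152) = 0.244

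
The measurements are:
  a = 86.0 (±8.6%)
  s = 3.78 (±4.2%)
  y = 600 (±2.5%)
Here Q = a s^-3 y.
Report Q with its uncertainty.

For a monomial Q ∝ a, s^-3, y, fractional errors add in quadrature:
  (1·δa/a)² = (1×0.0860)² = 0.00740;  (-3·δs/s)² = (-3×0.0420)² = 0.0159;  (1·δy/y)² = (1×0.0250)² = 0.000625
δQ/Q = √(0.0239) = 0.155
Q = 955, so δQ = 0.155 × 955 = 148.

955 ± 148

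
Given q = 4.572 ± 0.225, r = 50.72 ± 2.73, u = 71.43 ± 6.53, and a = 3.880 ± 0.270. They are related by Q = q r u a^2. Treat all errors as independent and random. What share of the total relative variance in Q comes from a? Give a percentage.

(δQ/Q)² = (1·δq/q)² + (1·δr/r)² + (1·δu/u)² + (2·δa/a)²
  q term: (1×0.0492)² = 0.00242
  r term: (1×0.0538)² = 0.00290
  u term: (1×0.0914)² = 0.00836
  a term: (2×0.0696)² = 0.0194
Total = 0.0330. Share from a = 0.0194/0.0330 = 0.586.

58.6%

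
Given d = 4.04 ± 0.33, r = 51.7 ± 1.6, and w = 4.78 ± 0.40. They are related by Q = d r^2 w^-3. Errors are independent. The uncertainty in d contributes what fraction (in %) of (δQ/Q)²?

9.07%

(δQ/Q)² = (1·δd/d)² + (2·δr/r)² + (-3·δw/w)²
  d term: (1×0.0817)² = 0.00667
  r term: (2×0.0309)² = 0.00383
  w term: (-3×0.0837)² = 0.0630
Total = 0.0735. Share from d = 0.00667/0.0735 = 0.0907.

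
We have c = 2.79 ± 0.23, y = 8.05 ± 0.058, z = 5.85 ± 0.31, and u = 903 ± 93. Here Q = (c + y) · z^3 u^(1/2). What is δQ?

11000

Let w = c + y = 10.8. δw = √(δc² + δy²) = √(0.0529 + 0.00336) = 0.237, so δw/w = 0.0219.
Q is then a monomial in w, z, u:
δQ/Q = √((δw/w)² + (3·δz/z)² + (½·δu/u)²) = √(0.000479 + 0.0253 + 0.00265) = 0.169
Q = 65200, so δQ = 0.169 × 65200 = 11000.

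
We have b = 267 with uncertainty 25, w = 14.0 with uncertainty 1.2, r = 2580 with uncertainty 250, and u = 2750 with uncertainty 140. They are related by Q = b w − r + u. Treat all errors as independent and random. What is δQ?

Let p = b·w = 3740. δp/p = √((1·δb/b)² + (1·δw/w)²) = √(0.00877 + 0.00735) = 0.127, so δp = 475.
Q = p − r + u: δQ = √(δp² + δr² + δu²) = √(2.25e+05 + 62500 + 19600) = 554

554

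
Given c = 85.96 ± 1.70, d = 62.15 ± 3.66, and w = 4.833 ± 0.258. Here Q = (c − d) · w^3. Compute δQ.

Let u = c − d = 23.81. δu = √(δc² + δd²) = √(2.89 + 13.4) = 4.04, so δu/u = 0.169.
Q is then a monomial in u, w:
δQ/Q = √((δu/u)² + (3·δw/w)²) = √(0.0287 + 0.0256) = 0.233
Q = 2688, so δQ = 0.233 × 2688 = 627.

627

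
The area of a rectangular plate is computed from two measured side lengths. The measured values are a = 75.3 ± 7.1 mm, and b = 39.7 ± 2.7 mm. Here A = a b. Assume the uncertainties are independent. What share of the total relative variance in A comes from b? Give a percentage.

(δA/A)² = (1·δa/a)² + (1·δb/b)²
  a term: (1×0.0943)² = 0.00889
  b term: (1×0.0680)² = 0.00463
Total = 0.0135. Share from b = 0.00463/0.0135 = 0.342.

34.2%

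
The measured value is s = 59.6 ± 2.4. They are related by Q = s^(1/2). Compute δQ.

Q ∝ s^(1/2), so δQ/Q = |½| · δs/s = 0.5 × 0.0403 = 0.0201.
Q = 7.72, so δQ = 0.0201 × 7.72 = 0.155.

0.155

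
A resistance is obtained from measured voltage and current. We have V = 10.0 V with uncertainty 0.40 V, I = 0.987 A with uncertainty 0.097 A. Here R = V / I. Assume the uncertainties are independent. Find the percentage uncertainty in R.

10.6%

R is a product of powers, so relative uncertainties combine in quadrature:
  (1·δV/V)² = (1×0.0400)² = 0.00160;  (-1·δI/I)² = (-1×0.0983)² = 0.00966
δR/R = √(0.0113) = 0.106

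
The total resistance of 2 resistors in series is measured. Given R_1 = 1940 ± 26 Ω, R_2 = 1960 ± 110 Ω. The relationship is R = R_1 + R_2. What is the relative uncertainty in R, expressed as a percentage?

2.90%

Absolute uncertainties add in quadrature for a linear combination:
  (δR_1)² = 676;  (δR_2)² = 12100
δR = √(12800) = 113 Ω
R = 3900 Ω, so δR/R = 113/3900 = 0.0290.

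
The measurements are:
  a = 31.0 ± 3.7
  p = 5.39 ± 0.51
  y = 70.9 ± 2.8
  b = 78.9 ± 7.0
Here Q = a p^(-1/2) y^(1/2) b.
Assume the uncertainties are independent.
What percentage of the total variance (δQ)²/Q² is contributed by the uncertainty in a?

57.6%

(δQ/Q)² = (1·δa/a)² + (−½·δp/p)² + (½·δy/y)² + (1·δb/b)²
  a term: (1×0.119)² = 0.0142
  p term: (-0.5×0.0946)² = 0.00224
  y term: (0.5×0.0395)² = 0.000390
  b term: (1×0.0887)² = 0.00787
Total = 0.0247. Share from a = 0.0142/0.0247 = 0.576.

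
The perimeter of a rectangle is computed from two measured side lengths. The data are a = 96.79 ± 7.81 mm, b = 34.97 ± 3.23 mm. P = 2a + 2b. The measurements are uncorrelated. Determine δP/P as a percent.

Sums and differences: (δP)² = Σ (cᵢ δxᵢ)².
  (2·δa)² = 244;  (2·δb)² = 41.7
δP = √(286) = 16.9 mm
P = 263.5 mm, so δP/P = 16.9/263.5 = 0.0641.

6.41%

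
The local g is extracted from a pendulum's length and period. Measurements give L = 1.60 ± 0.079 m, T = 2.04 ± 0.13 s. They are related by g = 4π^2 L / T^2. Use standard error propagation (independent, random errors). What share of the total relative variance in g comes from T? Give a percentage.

87.0%

(δg/g)² = (1·δL/L)² + (-2·δT/T)²
  L term: (1×0.0494)² = 0.00244
  T term: (-2×0.0637)² = 0.0162
Total = 0.0187. Share from T = 0.0162/0.0187 = 0.870.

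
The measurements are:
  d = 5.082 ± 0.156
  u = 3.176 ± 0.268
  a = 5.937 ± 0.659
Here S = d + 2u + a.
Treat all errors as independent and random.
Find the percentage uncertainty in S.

4.97%

Absolute uncertainties add in quadrature for a linear combination:
  (δd)² = 0.0243;  (2·δu)² = 0.287;  (δa)² = 0.434
δS = √(0.746) = 0.864
S = 17.37, so δS/S = 0.864/17.37 = 0.0497.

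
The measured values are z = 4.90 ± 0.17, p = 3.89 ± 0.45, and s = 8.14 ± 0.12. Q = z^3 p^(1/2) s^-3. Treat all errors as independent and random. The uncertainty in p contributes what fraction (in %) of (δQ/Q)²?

20.7%

(δQ/Q)² = (3·δz/z)² + (½·δp/p)² + (-3·δs/s)²
  z term: (3×0.0347)² = 0.0108
  p term: (0.5×0.116)² = 0.00335
  s term: (-3×0.0147)² = 0.00196
Total = 0.0161. Share from p = 0.00335/0.0161 = 0.207.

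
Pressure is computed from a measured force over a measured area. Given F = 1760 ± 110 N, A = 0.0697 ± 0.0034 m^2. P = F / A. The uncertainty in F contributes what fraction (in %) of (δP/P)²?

(δP/P)² = (1·δF/F)² + (-1·δA/A)²
  F term: (1×0.0625)² = 0.00391
  A term: (-1×0.0488)² = 0.00238
Total = 0.00629. Share from F = 0.00391/0.00629 = 0.621.

62.1%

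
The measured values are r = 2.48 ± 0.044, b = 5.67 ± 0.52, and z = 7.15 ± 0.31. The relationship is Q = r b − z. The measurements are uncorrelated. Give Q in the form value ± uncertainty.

Let p = r·b = 14.1. δp/p = √((1·δr/r)² + (1·δb/b)²) = √(0.000315 + 0.00841) = 0.0934, so δp = 1.31.
Q = p − z: δQ = √(δp² + δz²) = √(1.73 + 0.0961) = 1.35
Q = 6.91.

6.91 ± 1.35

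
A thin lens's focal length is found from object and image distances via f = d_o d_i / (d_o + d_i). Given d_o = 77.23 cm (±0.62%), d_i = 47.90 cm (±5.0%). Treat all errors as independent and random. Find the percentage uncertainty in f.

3.10%

∂f/∂d_o = (d_i/(d_o+d_i))² = 0.147;  ∂f/∂d_i = (d_o/(d_o+d_i))² = 0.381
δf = √((∂f/∂d_o · δd_o)² + (∂f/∂d_i · δd_i)²) = √(0.00492 + 0.832) = 0.915 cm
f = 29.56 cm, so δf/f = 0.915/29.56 = 0.0310.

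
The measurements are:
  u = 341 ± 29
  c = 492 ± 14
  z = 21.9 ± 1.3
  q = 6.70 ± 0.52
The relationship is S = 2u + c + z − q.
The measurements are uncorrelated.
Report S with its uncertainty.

1190 ± 59.7

S is a linear combination, so absolute uncertainties add in quadrature:
  (2·δu)² = 3360;  (δc)² = 196;  (δz)² = 1.69;  (δq)² = 0.270
δS = √(3560) = 59.7
S = 1190.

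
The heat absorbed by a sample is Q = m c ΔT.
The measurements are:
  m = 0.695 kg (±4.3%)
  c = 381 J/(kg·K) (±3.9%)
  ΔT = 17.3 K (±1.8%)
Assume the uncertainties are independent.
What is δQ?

Each factor contributes (exponent × relative error)² to (δQ/Q)²:
  (1·δm/m)² = (1×0.0430)² = 0.00185;  (1·δc/c)² = (1×0.0390)² = 0.00152;  (1·δΔT/ΔT)² = (1×0.0180)² = 0.000324
δQ/Q = √(0.00369) = 0.0608
Q = 4580 J, so δQ = 0.0608 × 4580 = 278 J.

278 J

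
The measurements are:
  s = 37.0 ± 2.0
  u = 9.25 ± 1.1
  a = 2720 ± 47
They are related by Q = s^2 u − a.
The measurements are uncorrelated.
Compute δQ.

Let p = s^2·u = 12700. δp/p = √((2·δs/s)² + (1·δu/u)²) = √(0.0117 + 0.0141) = 0.161, so δp = 2040.
Q = p − a: δQ = √(δp² + δa²) = √(4.14e+06 + 2210) = 2040

2040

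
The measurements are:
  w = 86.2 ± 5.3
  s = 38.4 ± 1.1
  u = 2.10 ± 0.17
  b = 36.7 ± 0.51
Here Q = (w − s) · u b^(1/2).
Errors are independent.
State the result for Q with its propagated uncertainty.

608 ± 84.8

Let h = w − s = 47.8. δh = √(δw² + δs²) = √(28.1 + 1.21) = 5.41, so δh/h = 0.113.
Q is then a monomial in h, u, b:
δQ/Q = √((δh/h)² + (1·δu/u)² + (½·δb/b)²) = √(0.0128 + 0.00655 + 4.83e-05) = 0.139
Q = 608, so δQ = 0.139 × 608 = 84.8.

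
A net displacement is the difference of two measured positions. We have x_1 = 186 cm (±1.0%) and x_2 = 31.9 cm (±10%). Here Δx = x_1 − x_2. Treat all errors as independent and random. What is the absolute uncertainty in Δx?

For a sum/difference, combine absolute errors in quadrature:
  (δx_1)² = 3.46;  (δx_2)² = 10.2
δΔx = √(13.6) = 3.69 cm

3.69 cm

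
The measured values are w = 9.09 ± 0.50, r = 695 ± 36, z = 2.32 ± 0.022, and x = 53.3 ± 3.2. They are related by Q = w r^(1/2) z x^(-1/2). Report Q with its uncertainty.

For a monomial Q ∝ w, r^(1/2), z, x^(-1/2), fractional errors add in quadrature:
  (1·δw/w)² = (1×0.0550)² = 0.00303;  (½·δr/r)² = (0.5×0.0518)² = 0.000671;  (1·δz/z)² = (1×0.00948)² = 8.99e-05;  (−½·δx/x)² = (-0.5×0.0600)² = 0.000901
δQ/Q = √(0.00469) = 0.0685
Q = 76.2, so δQ = 0.0685 × 76.2 = 5.21.

76.2 ± 5.21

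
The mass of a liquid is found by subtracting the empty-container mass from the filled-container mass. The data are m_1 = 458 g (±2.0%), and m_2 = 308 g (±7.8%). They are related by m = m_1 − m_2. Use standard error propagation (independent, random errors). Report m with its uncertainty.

Absolute uncertainties add in quadrature for a linear combination:
  (δm_1)² = 83.9;  (δm_2)² = 577
δm = √(661) = 25.7 g
m = 150 g.

150 ± 25.7 g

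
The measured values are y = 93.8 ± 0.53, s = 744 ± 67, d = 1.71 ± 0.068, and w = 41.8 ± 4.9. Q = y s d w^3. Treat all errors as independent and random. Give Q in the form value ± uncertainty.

(8.72 ± 3.18) × 10^9

For a monomial Q ∝ y, s, d, w^3, fractional errors add in quadrature:
  (1·δy/y)² = (1×0.00565)² = 3.19e-05;  (1·δs/s)² = (1×0.0901)² = 0.00811;  (1·δd/d)² = (1×0.0398)² = 0.00158;  (3·δw/w)² = (3×0.117)² = 0.124
δQ/Q = √(0.133) = 0.365
Q = 8.72e+09, so δQ = 0.365 × 8.72e+09 = 3.18e+09.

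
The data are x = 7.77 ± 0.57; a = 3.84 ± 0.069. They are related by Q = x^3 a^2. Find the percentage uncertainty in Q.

22.3%

Since Q is a product/quotient, work with relative uncertainties:
  (3·δx/x)² = (3×0.0734)² = 0.0484;  (2·δa/a)² = (2×0.0180)² = 0.00129
δQ/Q = √(0.0497) = 0.223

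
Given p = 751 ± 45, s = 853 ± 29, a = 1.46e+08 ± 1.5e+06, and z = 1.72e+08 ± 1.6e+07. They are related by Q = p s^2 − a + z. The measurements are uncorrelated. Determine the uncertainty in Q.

Let w = p·s^2 = 5.46e+08. δw/w = √((1·δp/p)² + (2·δs/s)²) = √(0.00359 + 0.00462) = 0.0906, so δw = 4.95e+07.
Q = w − a + z: δQ = √(δw² + δa² + δz²) = √(2.45e+15 + 2.25e+12 + 2.56e+14) = 5.21e+07

5.21e+07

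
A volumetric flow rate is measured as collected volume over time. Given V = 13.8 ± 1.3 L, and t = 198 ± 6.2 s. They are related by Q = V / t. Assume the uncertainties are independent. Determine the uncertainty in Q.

0.00692 L/s

Products/powers → add relative errors in quadrature, weighted by exponent:
  (1·δV/V)² = (1×0.0942)² = 0.00887;  (-1·δt/t)² = (-1×0.0313)² = 0.000981
δQ/Q = √(0.00985) = 0.0993
Q = 0.0697 L/s, so δQ = 0.0993 × 0.0697 = 0.00692 L/s.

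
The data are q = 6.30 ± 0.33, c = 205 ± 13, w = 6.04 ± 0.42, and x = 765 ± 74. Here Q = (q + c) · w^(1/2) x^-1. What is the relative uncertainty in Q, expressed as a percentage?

Let u = q + c = 211. δu = √(δq² + δc²) = √(0.109 + 169) = 13.0, so δu/u = 0.0615.
Q is then a monomial in u, w, x:
δQ/Q = √((δu/u)² + (½·δw/w)² + (-1·δx/x)²) = √(0.00379 + 0.00121 + 0.00936) = 0.120

12.0%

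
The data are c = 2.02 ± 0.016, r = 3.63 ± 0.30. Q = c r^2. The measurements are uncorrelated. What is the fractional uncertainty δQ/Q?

Q is a product of powers, so relative uncertainties combine in quadrature:
  (1·δc/c)² = (1×0.00792)² = 6.27e-05;  (2·δr/r)² = (2×0.0826)² = 0.0273
δQ/Q = √(0.0274) = 0.165

0.165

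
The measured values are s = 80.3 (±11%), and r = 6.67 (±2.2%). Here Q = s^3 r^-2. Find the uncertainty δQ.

3870

Since Q is a product/quotient, work with relative uncertainties:
  (3·δs/s)² = (3×0.110)² = 0.109;  (-2·δr/r)² = (-2×0.0220)² = 0.00194
δQ/Q = √(0.111) = 0.333
Q = 11600, so δQ = 0.333 × 11600 = 3870.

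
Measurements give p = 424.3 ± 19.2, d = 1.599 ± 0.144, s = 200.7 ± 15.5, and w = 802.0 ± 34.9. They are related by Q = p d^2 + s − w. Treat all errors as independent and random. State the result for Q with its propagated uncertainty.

Let h = p·d^2 = 1085. δh/h = √((1·δp/p)² + (2·δd/d)²) = √(0.00205 + 0.0324) = 0.186, so δh = 201.
Q = h + s − w: δQ = √(δh² + δs² + δw²) = √(40600 + 240 + 1220) = 205
Q = 483.6.

483.6 ± 205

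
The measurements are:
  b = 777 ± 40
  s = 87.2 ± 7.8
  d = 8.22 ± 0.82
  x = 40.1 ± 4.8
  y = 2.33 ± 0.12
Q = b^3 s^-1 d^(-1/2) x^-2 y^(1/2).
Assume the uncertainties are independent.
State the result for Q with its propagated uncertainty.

1780 ± 541

Each factor contributes (exponent × relative error)² to (δQ/Q)²:
  (3·δb/b)² = (3×0.0515)² = 0.0239;  (-1·δs/s)² = (-1×0.0894)² = 0.00800;  (−½·δd/d)² = (-0.5×0.0998)² = 0.00249;  (-2·δx/x)² = (-2×0.120)² = 0.0573;  (½·δy/y)² = (0.5×0.0515)² = 0.000663
δQ/Q = √(0.0923) = 0.304
Q = 1780, so δQ = 0.304 × 1780 = 541.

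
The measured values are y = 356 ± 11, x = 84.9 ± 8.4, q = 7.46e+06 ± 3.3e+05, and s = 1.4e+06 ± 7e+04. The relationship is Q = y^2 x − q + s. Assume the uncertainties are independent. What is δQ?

1.3e+06

Let p = y^2·x = 1.08e+07. δp/p = √((2·δy/y)² + (1·δx/x)²) = √(0.00382 + 0.00979) = 0.117, so δp = 1.26e+06.
Q = p − q + s: δQ = √(δp² + δq² + δs²) = √(1.58e+12 + 1.09e+11 + 4.9e+09) = 1.3e+06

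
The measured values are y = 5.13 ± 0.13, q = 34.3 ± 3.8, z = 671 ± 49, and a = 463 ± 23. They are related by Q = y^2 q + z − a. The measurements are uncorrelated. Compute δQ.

Let p = y^2·q = 903. δp/p = √((2·δy/y)² + (1·δq/q)²) = √(0.00257 + 0.0123) = 0.122, so δp = 110.
Q = p + z − a: δQ = √(δp² + δz² + δa²) = √(12100 + 2400 + 529) = 123

123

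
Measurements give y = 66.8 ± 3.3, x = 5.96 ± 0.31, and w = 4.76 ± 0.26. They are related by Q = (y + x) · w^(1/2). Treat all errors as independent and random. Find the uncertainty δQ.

Let u = y + x = 72.8. δu = √(δy² + δx²) = √(10.9 + 0.0961) = 3.31, so δu/u = 0.0456.
Q is then a monomial in u, w:
δQ/Q = √((δu/u)² + (½·δw/w)²) = √(0.00208 + 0.000746) = 0.0531
Q = 159, so δQ = 0.0531 × 159 = 8.43.

8.43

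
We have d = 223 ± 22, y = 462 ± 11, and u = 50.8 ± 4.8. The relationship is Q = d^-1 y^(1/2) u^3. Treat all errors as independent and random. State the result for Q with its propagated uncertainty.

Relative error in a monomial: (δQ/Q)² = Σ (nᵢ · δxᵢ/xᵢ)².
  (-1·δd/d)² = (-1×0.0987)² = 0.00973;  (½·δy/y)² = (0.5×0.0238)² = 0.000142;  (3·δu/u)² = (3×0.0945)² = 0.0804
δQ/Q = √(0.0902) = 0.300
Q = 12600, so δQ = 0.300 × 12600 = 3800.

12600 ± 3800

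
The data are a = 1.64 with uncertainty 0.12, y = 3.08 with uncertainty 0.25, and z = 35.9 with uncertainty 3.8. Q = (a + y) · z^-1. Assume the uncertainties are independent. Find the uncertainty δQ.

0.0159

Let u = a + y = 4.72. δu = √(δa² + δy²) = √(0.0144 + 0.0625) = 0.277, so δu/u = 0.0588.
Q is then a monomial in u, z:
δQ/Q = √((δu/u)² + (-1·δz/z)²) = √(0.00345 + 0.0112) = 0.121
Q = 0.131, so δQ = 0.121 × 0.131 = 0.0159.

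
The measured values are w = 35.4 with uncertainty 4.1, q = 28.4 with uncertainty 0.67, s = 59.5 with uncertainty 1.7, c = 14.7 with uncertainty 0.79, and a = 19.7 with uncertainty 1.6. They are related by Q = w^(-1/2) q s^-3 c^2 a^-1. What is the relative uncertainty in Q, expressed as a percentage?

For a monomial Q ∝ w^(-1/2), q, s^-3, c^2, a^-1, fractional errors add in quadrature:
  (−½·δw/w)² = (-0.5×0.116)² = 0.00335;  (1·δq/q)² = (1×0.0236)² = 0.000557;  (-3·δs/s)² = (-3×0.0286)² = 0.00735;  (2·δc/c)² = (2×0.0537)² = 0.0116;  (-1·δa/a)² = (-1×0.0812)² = 0.00660
δQ/Q = √(0.0294) = 0.171

17.1%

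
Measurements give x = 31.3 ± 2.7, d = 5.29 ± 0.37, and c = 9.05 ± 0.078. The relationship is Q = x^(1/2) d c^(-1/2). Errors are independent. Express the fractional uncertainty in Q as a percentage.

Since Q is a product/quotient, work with relative uncertainties:
  (½·δx/x)² = (0.5×0.0863)² = 0.00186;  (1·δd/d)² = (1×0.0699)² = 0.00489;  (−½·δc/c)² = (-0.5×0.00862)² = 1.86e-05
δQ/Q = √(0.00677) = 0.0823

8.23%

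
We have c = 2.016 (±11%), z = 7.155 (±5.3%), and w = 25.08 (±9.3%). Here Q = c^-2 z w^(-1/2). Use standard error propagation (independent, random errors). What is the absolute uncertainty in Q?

0.0812

Relative error in a monomial: (δQ/Q)² = Σ (nᵢ · δxᵢ/xᵢ)².
  (-2·δc/c)² = (-2×0.110)² = 0.0484;  (1·δz/z)² = (1×0.0530)² = 0.00281;  (−½·δw/w)² = (-0.5×0.0930)² = 0.00216
δQ/Q = √(0.0534) = 0.231
Q = 0.3515, so δQ = 0.231 × 0.3515 = 0.0812.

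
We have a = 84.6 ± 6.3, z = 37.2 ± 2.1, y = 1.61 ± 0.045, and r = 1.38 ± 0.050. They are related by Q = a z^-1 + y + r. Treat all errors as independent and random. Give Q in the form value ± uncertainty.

5.26 ± 0.223

Let p = a·z^-1 = 2.27. δp/p = √((1·δa/a)² + (-1·δz/z)²) = √(0.00555 + 0.00319) = 0.0934, so δp = 0.213.
Q = p + y + r: δQ = √(δp² + δy² + δr²) = √(0.0452 + 0.00202 + 0.00250) = 0.223
Q = 5.26.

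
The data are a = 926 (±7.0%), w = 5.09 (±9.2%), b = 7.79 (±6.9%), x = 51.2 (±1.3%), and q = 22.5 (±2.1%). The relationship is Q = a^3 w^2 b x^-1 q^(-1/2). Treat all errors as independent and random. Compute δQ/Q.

0.288

Products/powers → add relative errors in quadrature, weighted by exponent:
  (3·δa/a)² = (3×0.0700)² = 0.0441;  (2·δw/w)² = (2×0.0920)² = 0.0339;  (1·δb/b)² = (1×0.0690)² = 0.00476;  (-1·δx/x)² = (-1×0.0130)² = 0.000169;  (−½·δq/q)² = (-0.5×0.0210)² = 0.000110
δQ/Q = √(0.0830) = 0.288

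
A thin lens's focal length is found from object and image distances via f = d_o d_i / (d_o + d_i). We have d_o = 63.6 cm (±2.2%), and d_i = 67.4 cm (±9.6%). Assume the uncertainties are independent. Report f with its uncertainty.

∂f/∂d_o = (d_i/(d_o+d_i))² = 0.265;  ∂f/∂d_i = (d_o/(d_o+d_i))² = 0.236
δf = √((∂f/∂d_o · δd_o)² + (∂f/∂d_i · δd_i)²) = √(0.137 + 2.33) = 1.57 cm
f = 32.7 cm.

32.7 ± 1.57 cm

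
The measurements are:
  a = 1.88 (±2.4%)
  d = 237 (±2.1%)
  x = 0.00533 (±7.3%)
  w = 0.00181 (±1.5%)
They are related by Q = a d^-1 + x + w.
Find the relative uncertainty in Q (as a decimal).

Let p = a·d^-1 = 0.00793. δp/p = √((1·δa/a)² + (-1·δd/d)²) = √(0.000576 + 0.000441) = 0.0319, so δp = 0.000253.
Q = p + x + w: δQ = √(δp² + δx² + δw²) = √(6.4e-08 + 1.51e-07 + 7.37e-10) = 0.000465
Q = 0.0151, so δQ/Q = 0.000465/0.0151 = 0.0308.

0.0308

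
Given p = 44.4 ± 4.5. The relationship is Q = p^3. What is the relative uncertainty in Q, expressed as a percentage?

30.4%

Q ∝ p^3, so δQ/Q = |3| · δp/p = 3 × 0.101 = 0.304.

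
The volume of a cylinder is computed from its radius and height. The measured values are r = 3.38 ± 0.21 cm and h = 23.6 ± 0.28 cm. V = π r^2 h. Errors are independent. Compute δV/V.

0.125

V is a product of powers, so relative uncertainties combine in quadrature:
  (2·δr/r)² = (2×0.0621)² = 0.0154;  (1·δh/h)² = (1×0.0119)² = 0.000141
δV/V = √(0.0156) = 0.125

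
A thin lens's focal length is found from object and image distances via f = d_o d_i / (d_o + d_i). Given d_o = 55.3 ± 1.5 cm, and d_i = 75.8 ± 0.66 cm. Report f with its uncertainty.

∂f/∂d_o = (d_i/(d_o+d_i))² = 0.334;  ∂f/∂d_i = (d_o/(d_o+d_i))² = 0.178
δf = √((∂f/∂d_o · δd_o)² + (∂f/∂d_i · δd_i)²) = √(0.251 + 0.0138) = 0.515 cm
f = 32.0 cm.

32.0 ± 0.515 cm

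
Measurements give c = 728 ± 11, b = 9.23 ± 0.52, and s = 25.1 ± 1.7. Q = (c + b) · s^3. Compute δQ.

Let u = c + b = 737. δu = √(δc² + δb²) = √(121 + 0.270) = 11.0, so δu/u = 0.0149.
Q is then a monomial in u, s:
δQ/Q = √((δu/u)² + (3·δs/s)²) = √(0.000223 + 0.0413) = 0.204
Q = 1.17e+07, so δQ = 0.204 × 1.17e+07 = 2.38e+06.

2.38e+06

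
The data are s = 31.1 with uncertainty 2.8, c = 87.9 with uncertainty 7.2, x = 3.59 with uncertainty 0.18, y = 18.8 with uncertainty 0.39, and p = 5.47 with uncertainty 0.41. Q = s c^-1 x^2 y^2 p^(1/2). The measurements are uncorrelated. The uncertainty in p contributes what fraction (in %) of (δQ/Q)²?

(δQ/Q)² = (1·δs/s)² + (-1·δc/c)² + (2·δx/x)² + (2·δy/y)² + (½·δp/p)²
  s term: (1×0.0900)² = 0.00811
  c term: (-1×0.0819)² = 0.00671
  x term: (2×0.0501)² = 0.0101
  y term: (2×0.0207)² = 0.00172
  p term: (0.5×0.0750)² = 0.00140
Total = 0.0280. Share from p = 0.00140/0.0280 = 0.0502.

5.02%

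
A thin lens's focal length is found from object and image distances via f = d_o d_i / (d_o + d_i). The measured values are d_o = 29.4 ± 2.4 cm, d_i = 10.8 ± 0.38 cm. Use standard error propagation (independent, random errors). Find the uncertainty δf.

∂f/∂d_o = (d_i/(d_o+d_i))² = 0.0722;  ∂f/∂d_i = (d_o/(d_o+d_i))² = 0.535
δf = √((∂f/∂d_o · δd_o)² + (∂f/∂d_i · δd_i)²) = √(0.0300 + 0.0413) = 0.267 cm

0.267 cm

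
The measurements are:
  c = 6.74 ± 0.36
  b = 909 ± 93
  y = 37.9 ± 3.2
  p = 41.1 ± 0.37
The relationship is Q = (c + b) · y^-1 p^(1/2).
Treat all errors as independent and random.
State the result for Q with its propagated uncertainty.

Let u = c + b = 916. δu = √(δc² + δb²) = √(0.130 + 8650) = 93.0, so δu/u = 0.102.
Q is then a monomial in u, y, p:
δQ/Q = √((δu/u)² + (-1·δy/y)² + (½·δp/p)²) = √(0.0103 + 0.00713 + 2.03e-05) = 0.132
Q = 155, so δQ = 0.132 × 155 = 20.5.

155 ± 20.5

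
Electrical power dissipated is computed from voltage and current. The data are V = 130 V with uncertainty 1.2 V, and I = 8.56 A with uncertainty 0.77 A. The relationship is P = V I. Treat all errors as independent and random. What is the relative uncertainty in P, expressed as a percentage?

For a monomial P ∝ V, I, fractional errors add in quadrature:
  (1·δV/V)² = (1×0.00923)² = 8.52e-05;  (1·δI/I)² = (1×0.0900)² = 0.00809
δP/P = √(0.00818) = 0.0904

9.04%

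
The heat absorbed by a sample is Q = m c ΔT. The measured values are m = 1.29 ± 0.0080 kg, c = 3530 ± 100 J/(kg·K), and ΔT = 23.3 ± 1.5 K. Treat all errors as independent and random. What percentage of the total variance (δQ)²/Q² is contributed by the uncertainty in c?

16.1%

(δQ/Q)² = (1·δm/m)² + (1·δc/c)² + (1·δΔT/ΔT)²
  m term: (1×0.00620)² = 3.85e-05
  c term: (1×0.0283)² = 0.000803
  ΔT term: (1×0.0644)² = 0.00414
Total = 0.00499. Share from c = 0.000803/0.00499 = 0.161.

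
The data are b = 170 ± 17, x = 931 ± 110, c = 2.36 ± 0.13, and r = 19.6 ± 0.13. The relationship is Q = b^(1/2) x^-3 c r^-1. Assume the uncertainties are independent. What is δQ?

7.05e-10

Each factor contributes (exponent × relative error)² to (δQ/Q)²:
  (½·δb/b)² = (0.5×0.100)² = 0.00250;  (-3·δx/x)² = (-3×0.118)² = 0.126;  (1·δc/c)² = (1×0.0551)² = 0.00303;  (-1·δr/r)² = (-1×0.00663)² = 4.4e-05
δQ/Q = √(0.131) = 0.362
Q = 1.95e-09, so δQ = 0.362 × 1.95e-09 = 7.05e-10.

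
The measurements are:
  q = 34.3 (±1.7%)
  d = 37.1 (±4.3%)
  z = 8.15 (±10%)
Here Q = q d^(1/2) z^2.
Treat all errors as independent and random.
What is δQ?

For a monomial Q ∝ q, d^(1/2), z^2, fractional errors add in quadrature:
  (1·δq/q)² = (1×0.0170)² = 0.000289;  (½·δd/d)² = (0.5×0.0430)² = 0.000462;  (2·δz/z)² = (2×0.100)² = 0.0400
δQ/Q = √(0.0408) = 0.202
Q = 13900, so δQ = 0.202 × 13900 = 2800.

2800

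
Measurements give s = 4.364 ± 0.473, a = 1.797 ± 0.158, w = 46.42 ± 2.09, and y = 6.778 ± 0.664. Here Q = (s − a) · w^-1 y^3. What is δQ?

Let u = s − a = 2.567. δu = √(δs² + δa²) = √(0.224 + 0.0250) = 0.499, so δu/u = 0.194.
Q is then a monomial in u, w, y:
δQ/Q = √((δu/u)² + (-1·δw/w)² + (3·δy/y)²) = √(0.0377 + 0.00203 + 0.0864) = 0.355
Q = 17.22, so δQ = 0.355 × 17.22 = 6.12.

6.12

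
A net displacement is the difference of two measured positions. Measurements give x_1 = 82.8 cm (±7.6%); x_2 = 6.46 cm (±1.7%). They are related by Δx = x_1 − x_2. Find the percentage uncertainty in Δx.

Absolute uncertainties add in quadrature for a linear combination:
  (δx_1)² = 39.6;  (δx_2)² = 0.0121
δΔx = √(39.6) = 6.29 cm
Δx = 76.3 cm, so δΔx/Δx = 6.29/76.3 = 0.0824.

8.24%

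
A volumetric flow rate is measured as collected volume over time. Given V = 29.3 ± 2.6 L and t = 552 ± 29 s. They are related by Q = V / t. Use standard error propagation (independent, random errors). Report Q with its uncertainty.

Products/powers → add relative errors in quadrature, weighted by exponent:
  (1·δV/V)² = (1×0.0887)² = 0.00787;  (-1·δt/t)² = (-1×0.0525)² = 0.00276
δQ/Q = √(0.0106) = 0.103
Q = 0.0531 L/s, so δQ = 0.103 × 0.0531 = 0.00547 L/s.

0.0531 ± 0.00547 L/s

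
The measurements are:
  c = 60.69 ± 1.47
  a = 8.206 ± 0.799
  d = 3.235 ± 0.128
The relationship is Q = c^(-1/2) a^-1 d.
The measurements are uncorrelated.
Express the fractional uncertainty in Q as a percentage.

10.6%

Relative error in a monomial: (δQ/Q)² = Σ (nᵢ · δxᵢ/xᵢ)².
  (−½·δc/c)² = (-0.5×0.0242)² = 0.000147;  (-1·δa/a)² = (-1×0.0974)² = 0.00948;  (1·δd/d)² = (1×0.0396)² = 0.00157
δQ/Q = √(0.0112) = 0.106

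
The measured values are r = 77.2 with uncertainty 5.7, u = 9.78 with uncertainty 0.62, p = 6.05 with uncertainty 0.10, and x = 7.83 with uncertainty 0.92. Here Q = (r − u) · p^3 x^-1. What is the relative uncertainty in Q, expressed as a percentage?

Let w = r − u = 67.4. δw = √(δr² + δu²) = √(32.5 + 0.384) = 5.73, so δw/w = 0.0850.
Q is then a monomial in w, p, x:
δQ/Q = √((δw/w)² + (3·δp/p)² + (-1·δx/x)²) = √(0.00723 + 0.00246 + 0.0138) = 0.153

15.3%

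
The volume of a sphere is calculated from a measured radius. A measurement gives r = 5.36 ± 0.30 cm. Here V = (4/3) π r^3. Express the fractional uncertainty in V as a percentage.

V ∝ r^3, so δV/V = |3| · δr/r = 3 × 0.0560 = 0.168.

16.8%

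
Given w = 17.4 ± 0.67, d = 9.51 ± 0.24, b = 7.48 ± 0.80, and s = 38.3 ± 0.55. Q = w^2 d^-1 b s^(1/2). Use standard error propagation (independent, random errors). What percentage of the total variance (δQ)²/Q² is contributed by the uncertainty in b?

(δQ/Q)² = (2·δw/w)² + (-1·δd/d)² + (1·δb/b)² + (½·δs/s)²
  w term: (2×0.0385)² = 0.00593
  d term: (-1×0.0252)² = 0.000637
  b term: (1×0.107)² = 0.0114
  s term: (0.5×0.0144)² = 5.16e-05
Total = 0.0181. Share from b = 0.0114/0.0181 = 0.633.

63.3%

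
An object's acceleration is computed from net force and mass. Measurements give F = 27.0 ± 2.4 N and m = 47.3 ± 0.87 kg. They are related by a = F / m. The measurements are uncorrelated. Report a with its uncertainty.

a is a product of powers, so relative uncertainties combine in quadrature:
  (1·δF/F)² = (1×0.0889)² = 0.00790;  (-1·δm/m)² = (-1×0.0184)² = 0.000338
δa/a = √(0.00824) = 0.0908
a = 0.571 m/s^2, so δa = 0.0908 × 0.571 = 0.0518 m/s^2.

0.571 ± 0.0518 m/s^2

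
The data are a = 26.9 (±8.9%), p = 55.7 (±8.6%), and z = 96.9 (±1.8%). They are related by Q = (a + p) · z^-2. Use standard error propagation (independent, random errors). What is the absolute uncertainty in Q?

Let u = a + p = 82.6. δu = √(δa² + δp²) = √(5.73 + 22.9) = 5.36, so δu/u = 0.0648.
Q is then a monomial in u, z:
δQ/Q = √((δu/u)² + (-2·δz/z)²) = √(0.00420 + 0.00130) = 0.0742
Q = 0.00880, so δQ = 0.0742 × 0.00880 = 0.000652.

0.000652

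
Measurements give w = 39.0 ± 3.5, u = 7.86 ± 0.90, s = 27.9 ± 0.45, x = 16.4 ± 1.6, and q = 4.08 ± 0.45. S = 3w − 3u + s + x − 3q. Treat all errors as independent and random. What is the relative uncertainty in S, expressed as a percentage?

S is a linear combination, so absolute uncertainties add in quadrature:
  (3·δw)² = 110;  (3·δu)² = 7.29;  (δs)² = 0.203;  (δx)² = 2.56;  (3·δq)² = 1.82
δS = √(122) = 11.1
S = 125, so δS/S = 11.1/125 = 0.0881.

8.81%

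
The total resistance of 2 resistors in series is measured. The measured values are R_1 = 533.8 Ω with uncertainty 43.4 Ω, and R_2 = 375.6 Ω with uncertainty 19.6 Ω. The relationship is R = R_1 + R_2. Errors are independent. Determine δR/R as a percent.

Sums and differences: (δR)² = Σ (cᵢ δxᵢ)².
  (δR_1)² = 1880;  (δR_2)² = 384
δR = √(2270) = 47.6 Ω
R = 909.4 Ω, so δR/R = 47.6/909.4 = 0.0524.

5.24%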